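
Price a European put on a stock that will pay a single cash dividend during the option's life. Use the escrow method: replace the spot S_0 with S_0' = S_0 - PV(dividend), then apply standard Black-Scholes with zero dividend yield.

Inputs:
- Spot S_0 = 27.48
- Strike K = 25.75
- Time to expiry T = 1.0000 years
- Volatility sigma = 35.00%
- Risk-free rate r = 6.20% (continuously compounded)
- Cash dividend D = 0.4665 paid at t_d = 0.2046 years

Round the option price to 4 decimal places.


Answer: Price = 2.3218

Derivation:
PV(D) = D * exp(-r * t_d) = 0.4665 * 0.98739492 = 0.46061973
S_0' = S_0 - PV(D) = 27.4800 - 0.46061973 = 27.01938027
d1 = (ln(S_0'/K) + (r + sigma^2/2)*T) / (sigma*sqrt(T)) = 0.48962791
d2 = d1 - sigma*sqrt(T) = 0.13962791
exp(-rT) = 0.93988289
N(-d1) = 0.31219861; N(-d2) = 0.44447699
P = K * exp(-rT) * N(-d2) - S_0' * N(-d1) = 25.7500 * 0.93988289 * 0.44447699 - 27.01938027 * 0.31219861 = 2.3218


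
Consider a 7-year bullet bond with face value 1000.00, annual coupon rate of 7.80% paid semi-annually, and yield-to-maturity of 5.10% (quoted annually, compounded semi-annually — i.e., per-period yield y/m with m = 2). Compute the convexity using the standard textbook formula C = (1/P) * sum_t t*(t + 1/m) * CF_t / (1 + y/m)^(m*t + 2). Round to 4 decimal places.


Coupon per period c = face * coupon_rate / m = 39.000000
Periods per year m = 2; per-period yield y/m = 0.025500
Number of cashflows N = 14
Cashflows (t years, CF_t, discount factor 1/(1+y/m)^(m*t), PV):
  t = 0.5000: CF_t = 39.000000, DF = 0.975134, PV = 38.030229
  t = 1.0000: CF_t = 39.000000, DF = 0.950886, PV = 37.084573
  t = 1.5000: CF_t = 39.000000, DF = 0.927242, PV = 36.162431
  t = 2.0000: CF_t = 39.000000, DF = 0.904185, PV = 35.263219
  t = 2.5000: CF_t = 39.000000, DF = 0.881702, PV = 34.386366
  t = 3.0000: CF_t = 39.000000, DF = 0.859777, PV = 33.531318
  t = 3.5000: CF_t = 39.000000, DF = 0.838398, PV = 32.697531
  t = 4.0000: CF_t = 39.000000, DF = 0.817551, PV = 31.884476
  t = 4.5000: CF_t = 39.000000, DF = 0.797222, PV = 31.091640
  t = 5.0000: CF_t = 39.000000, DF = 0.777398, PV = 30.318517
  t = 5.5000: CF_t = 39.000000, DF = 0.758067, PV = 29.564620
  t = 6.0000: CF_t = 39.000000, DF = 0.739217, PV = 28.829468
  t = 6.5000: CF_t = 39.000000, DF = 0.720836, PV = 28.112597
  t = 7.0000: CF_t = 1039.000000, DF = 0.702912, PV = 730.325125
Price P = sum_t PV_t = 1157.282108
Convexity numerator sum_t t*(t + 1/m) * CF_t / (1+y/m)^(m*t + 2):
  t = 0.5000: term = 18.081215
  t = 1.0000: term = 52.894828
  t = 1.5000: term = 103.159099
  t = 2.0000: term = 167.656588
  t = 2.5000: term = 245.231479
  t = 3.0000: term = 334.787002
  t = 3.5000: term = 435.282954
  t = 4.0000: term = 545.733313
  t = 4.5000: term = 665.203941
  t = 5.0000: term = 792.810374
  t = 5.5000: term = 927.715699
  t = 6.0000: term = 1069.128503
  t = 6.5000: term = 1216.300914
  t = 7.0000: term = 36458.954925
Convexity = (1/P) * sum = 43032.940834 / 1157.282108 = 37.184486

Answer: Convexity = 37.1845


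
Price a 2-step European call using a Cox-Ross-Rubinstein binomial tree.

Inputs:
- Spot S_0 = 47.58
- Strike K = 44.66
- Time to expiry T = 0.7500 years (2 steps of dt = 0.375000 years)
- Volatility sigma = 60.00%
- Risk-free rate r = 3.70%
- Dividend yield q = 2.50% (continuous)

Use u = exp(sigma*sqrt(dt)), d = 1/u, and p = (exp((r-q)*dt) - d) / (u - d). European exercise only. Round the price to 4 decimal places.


Answer: Price = V(0,0) = 10.5245

Derivation:
dt = T/N = 0.375000
u = exp(sigma*sqrt(dt)) = 1.444009; d = 1/u = 0.692516
p = (exp((r-q)*dt) - d) / (u - d) = 0.415165
Discount per step: exp(-r*dt) = 0.986221
Stock lattice S(k, i) with i counting down-moves:
  k=0: S(0,0) = 47.5800
  k=1: S(1,0) = 68.7060; S(1,1) = 32.9499
  k=2: S(2,0) = 99.2120; S(2,1) = 47.5800; S(2,2) = 22.8184
Terminal payoffs V(N, i) = max(S_T - K, 0):
  V(2,0) = 54.552045; V(2,1) = 2.920000; V(2,2) = 0.000000
Backward induction: V(k, i) = exp(-r*dt) * [p * V(k+1, i) + (1-p) * V(k+1, i+1)].
  V(1,0) = exp(-r*dt) * [p*54.552045 + (1-p)*2.920000] = 24.020231
  V(1,1) = exp(-r*dt) * [p*2.920000 + (1-p)*0.000000] = 1.195578
  V(0,0) = exp(-r*dt) * [p*24.020231 + (1-p)*1.195578] = 10.524537


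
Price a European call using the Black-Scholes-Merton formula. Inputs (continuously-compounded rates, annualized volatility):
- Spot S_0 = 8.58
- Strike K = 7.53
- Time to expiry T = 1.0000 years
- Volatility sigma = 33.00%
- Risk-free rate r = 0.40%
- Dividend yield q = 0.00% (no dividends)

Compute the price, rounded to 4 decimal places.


d1 = (ln(S/K) + (r - q + 0.5*sigma^2) * T) / (sigma * sqrt(T)) = 0.57269355
d2 = d1 - sigma * sqrt(T) = 0.24269355
exp(-rT) = 0.99600799; exp(-qT) = 1.00000000
C = S_0 * exp(-qT) * N(d1) - K * exp(-rT) * N(d2)
N(d1) = 0.71657390; N(d2) = 0.59587860
C = 8.5800 * 1.00000000 * 0.71657390 - 7.5300 * 0.99600799 * 0.59587860 = 1.6792

Answer: Price = 1.6792


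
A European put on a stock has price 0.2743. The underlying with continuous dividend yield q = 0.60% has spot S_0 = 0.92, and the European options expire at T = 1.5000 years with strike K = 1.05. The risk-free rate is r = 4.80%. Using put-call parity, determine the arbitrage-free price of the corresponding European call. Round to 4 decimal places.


Put-call parity: C - P = S_0 * exp(-qT) - K * exp(-rT).
S_0 * exp(-qT) = 0.9200 * 0.99104038 = 0.91175715
K * exp(-rT) = 1.0500 * 0.93053090 = 0.97705744
C = P + S*exp(-qT) - K*exp(-rT)
C = 0.2743 + 0.91175715 - 0.97705744 = 0.2090

Answer: Call price = 0.2090


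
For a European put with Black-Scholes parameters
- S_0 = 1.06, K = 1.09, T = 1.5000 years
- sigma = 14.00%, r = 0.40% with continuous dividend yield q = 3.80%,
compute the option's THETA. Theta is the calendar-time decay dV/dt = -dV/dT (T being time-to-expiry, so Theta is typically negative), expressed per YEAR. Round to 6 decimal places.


Answer: Theta = -0.042797

Derivation:
d1 = -0.3744732569; d2 = -0.5459375389
phi(d1) = 0.3719285016; exp(-qT) = 0.9445940694; exp(-rT) = 0.9940179641
Theta = -S*exp(-qT)*phi(d1)*sigma/(2*sqrt(T)) + r*K*exp(-rT)*N(-d2) - q*S*exp(-qT)*N(-d1)
N(-d1) = 0.6459738752; N(-d2) = 0.7074455634; sqrt(T) = 1.2247448714
Term 1 = -1.0600 * 0.9445940694 * 0.3719285016 * 0.1400 / (2 * 1.2247448714) = -0.0212844754
Term 2 = 0.0040 * 1.0900 * 0.9940179641 * 0.7074455634 = 0.0030660113
Term 3 = -0.0380 * 1.0600 * 0.9445940694 * 0.6459738752 = -0.0245781749
Theta = -0.0212844754 + (0.0030660113) + (-0.0245781749) = -0.042797


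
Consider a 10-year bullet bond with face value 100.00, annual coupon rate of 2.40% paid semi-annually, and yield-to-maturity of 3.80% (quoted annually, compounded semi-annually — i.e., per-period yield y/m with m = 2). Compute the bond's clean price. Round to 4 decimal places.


Coupon per period c = face * coupon_rate / m = 1.200000
Periods per year m = 2; per-period yield y/m = 0.019000
Number of cashflows N = 20
Cashflows (t years, CF_t, discount factor 1/(1+y/m)^(m*t), PV):
  t = 0.5000: CF_t = 1.200000, DF = 0.981354, PV = 1.177625
  t = 1.0000: CF_t = 1.200000, DF = 0.963056, PV = 1.155667
  t = 1.5000: CF_t = 1.200000, DF = 0.945099, PV = 1.134119
  t = 2.0000: CF_t = 1.200000, DF = 0.927477, PV = 1.112973
  t = 2.5000: CF_t = 1.200000, DF = 0.910184, PV = 1.092221
  t = 3.0000: CF_t = 1.200000, DF = 0.893213, PV = 1.071855
  t = 3.5000: CF_t = 1.200000, DF = 0.876558, PV = 1.051870
  t = 4.0000: CF_t = 1.200000, DF = 0.860214, PV = 1.032257
  t = 4.5000: CF_t = 1.200000, DF = 0.844175, PV = 1.013010
  t = 5.0000: CF_t = 1.200000, DF = 0.828434, PV = 0.994121
  t = 5.5000: CF_t = 1.200000, DF = 0.812988, PV = 0.975585
  t = 6.0000: CF_t = 1.200000, DF = 0.797829, PV = 0.957395
  t = 6.5000: CF_t = 1.200000, DF = 0.782953, PV = 0.939543
  t = 7.0000: CF_t = 1.200000, DF = 0.768354, PV = 0.922025
  t = 7.5000: CF_t = 1.200000, DF = 0.754028, PV = 0.904833
  t = 8.0000: CF_t = 1.200000, DF = 0.739968, PV = 0.887962
  t = 8.5000: CF_t = 1.200000, DF = 0.726171, PV = 0.871405
  t = 9.0000: CF_t = 1.200000, DF = 0.712631, PV = 0.855157
  t = 9.5000: CF_t = 1.200000, DF = 0.699343, PV = 0.839212
  t = 10.0000: CF_t = 101.200000, DF = 0.686304, PV = 69.453931
Price P = sum_t PV_t = 88.442767

Answer: Price = 88.4428


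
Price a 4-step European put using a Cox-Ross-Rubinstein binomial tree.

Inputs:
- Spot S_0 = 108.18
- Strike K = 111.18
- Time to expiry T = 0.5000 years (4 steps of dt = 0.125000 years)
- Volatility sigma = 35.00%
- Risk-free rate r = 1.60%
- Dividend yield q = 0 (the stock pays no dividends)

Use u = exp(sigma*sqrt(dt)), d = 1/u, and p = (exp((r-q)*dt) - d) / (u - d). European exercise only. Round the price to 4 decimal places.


dt = T/N = 0.125000
u = exp(sigma*sqrt(dt)) = 1.131726; d = 1/u = 0.883606
p = (exp((r-q)*dt) - d) / (u - d) = 0.477172
Discount per step: exp(-r*dt) = 0.998002
Stock lattice S(k, i) with i counting down-moves:
  k=0: S(0,0) = 108.1800
  k=1: S(1,0) = 122.4301; S(1,1) = 95.5885
  k=2: S(2,0) = 138.5573; S(2,1) = 108.1800; S(2,2) = 84.4626
  k=3: S(3,0) = 156.8089; S(3,1) = 122.4301; S(3,2) = 95.5885; S(3,3) = 74.6317
  k=4: S(4,0) = 177.4646; S(4,1) = 138.5573; S(4,2) = 108.1800; S(4,3) = 84.4626; S(4,4) = 65.9450
Terminal payoffs V(N, i) = max(K - S_T, 0):
  V(4,0) = 0.000000; V(4,1) = 0.000000; V(4,2) = 3.000000; V(4,3) = 26.717375; V(4,4) = 45.234954
Backward induction: V(k, i) = exp(-r*dt) * [p * V(k+1, i) + (1-p) * V(k+1, i+1)].
  V(3,0) = exp(-r*dt) * [p*0.000000 + (1-p)*0.000000] = 0.000000
  V(3,1) = exp(-r*dt) * [p*0.000000 + (1-p)*3.000000] = 1.565350
  V(3,2) = exp(-r*dt) * [p*3.000000 + (1-p)*26.717375] = 15.369334
  V(3,3) = exp(-r*dt) * [p*26.717375 + (1-p)*45.234954] = 36.326155
  V(2,0) = exp(-r*dt) * [p*0.000000 + (1-p)*1.565350] = 0.816773
  V(2,1) = exp(-r*dt) * [p*1.565350 + (1-p)*15.369334] = 8.764909
  V(2,2) = exp(-r*dt) * [p*15.369334 + (1-p)*36.326155] = 26.273543
  V(1,0) = exp(-r*dt) * [p*0.816773 + (1-p)*8.764909] = 4.962345
  V(1,1) = exp(-r*dt) * [p*8.764909 + (1-p)*26.273543] = 17.883108
  V(0,0) = exp(-r*dt) * [p*4.962345 + (1-p)*17.883108] = 11.694267

Answer: Price = V(0,0) = 11.6943


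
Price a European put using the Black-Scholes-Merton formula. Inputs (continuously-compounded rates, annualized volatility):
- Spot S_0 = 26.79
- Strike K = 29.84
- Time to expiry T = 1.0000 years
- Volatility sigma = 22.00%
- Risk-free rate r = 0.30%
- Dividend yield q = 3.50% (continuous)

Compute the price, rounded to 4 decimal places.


Answer: Price = 4.8500

Derivation:
d1 = (ln(S/K) + (r - q + 0.5*sigma^2) * T) / (sigma * sqrt(T)) = -0.52555042
d2 = d1 - sigma * sqrt(T) = -0.74555042
exp(-rT) = 0.99700450; exp(-qT) = 0.96560542
P = K * exp(-rT) * N(-d2) - S_0 * exp(-qT) * N(-d1)
N(-d1) = 0.70039969; N(-d2) = 0.77203048
P = 29.8400 * 0.99700450 * 0.77203048 - 26.7900 * 0.96560542 * 0.70039969 = 4.8500


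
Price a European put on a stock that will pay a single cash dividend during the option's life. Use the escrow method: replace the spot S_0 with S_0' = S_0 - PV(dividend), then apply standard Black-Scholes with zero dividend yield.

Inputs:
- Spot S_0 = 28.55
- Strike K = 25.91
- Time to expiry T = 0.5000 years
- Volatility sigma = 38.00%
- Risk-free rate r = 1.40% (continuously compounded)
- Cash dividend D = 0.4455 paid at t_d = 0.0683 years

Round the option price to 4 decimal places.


Answer: Price = 1.8419

Derivation:
PV(D) = D * exp(-r * t_d) = 0.4455 * 0.99904426 = 0.44507422
S_0' = S_0 - PV(D) = 28.5500 - 0.44507422 = 28.10492578
d1 = (ln(S_0'/K) + (r + sigma^2/2)*T) / (sigma*sqrt(T)) = 0.46302789
d2 = d1 - sigma*sqrt(T) = 0.19432731
exp(-rT) = 0.99302444
N(-d1) = 0.32167219; N(-d2) = 0.42295980
P = K * exp(-rT) * N(-d2) - S_0' * N(-d1) = 25.9100 * 0.99302444 * 0.42295980 - 28.10492578 * 0.32167219 = 1.8419


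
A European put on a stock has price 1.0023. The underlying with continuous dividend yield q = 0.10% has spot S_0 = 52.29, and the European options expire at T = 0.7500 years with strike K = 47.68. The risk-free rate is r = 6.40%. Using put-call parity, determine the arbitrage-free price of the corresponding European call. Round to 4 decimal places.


Put-call parity: C - P = S_0 * exp(-qT) - K * exp(-rT).
S_0 * exp(-qT) = 52.2900 * 0.99925028 = 52.25079720
K * exp(-rT) = 47.6800 * 0.95313379 = 45.44541897
C = P + S*exp(-qT) - K*exp(-rT)
C = 1.0023 + 52.25079720 - 45.44541897 = 7.8077

Answer: Call price = 7.8077


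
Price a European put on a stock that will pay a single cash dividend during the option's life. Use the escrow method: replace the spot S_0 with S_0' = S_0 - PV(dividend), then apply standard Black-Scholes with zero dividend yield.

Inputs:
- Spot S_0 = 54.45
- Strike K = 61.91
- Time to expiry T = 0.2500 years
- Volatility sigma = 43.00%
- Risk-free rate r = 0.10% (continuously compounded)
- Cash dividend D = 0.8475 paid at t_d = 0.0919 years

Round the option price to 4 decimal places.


PV(D) = D * exp(-r * t_d) = 0.8475 * 0.99990810 = 0.84742212
S_0' = S_0 - PV(D) = 54.4500 - 0.84742212 = 53.60257788
d1 = (ln(S_0'/K) + (r + sigma^2/2)*T) / (sigma*sqrt(T)) = -0.56149793
d2 = d1 - sigma*sqrt(T) = -0.77649793
exp(-rT) = 0.99975003
N(-d1) = 0.71277093; N(-d2) = 0.78127248
P = K * exp(-rT) * N(-d2) - S_0' * N(-d1) = 61.9100 * 0.99975003 * 0.78127248 - 53.60257788 * 0.71277093 = 10.1501

Answer: Price = 10.1501


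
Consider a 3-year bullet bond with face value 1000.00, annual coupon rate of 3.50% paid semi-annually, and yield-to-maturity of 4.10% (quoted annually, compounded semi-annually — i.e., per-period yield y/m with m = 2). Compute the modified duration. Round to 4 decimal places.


Coupon per period c = face * coupon_rate / m = 17.500000
Periods per year m = 2; per-period yield y/m = 0.020500
Number of cashflows N = 6
Cashflows (t years, CF_t, discount factor 1/(1+y/m)^(m*t), PV):
  t = 0.5000: CF_t = 17.500000, DF = 0.979912, PV = 17.148457
  t = 1.0000: CF_t = 17.500000, DF = 0.960227, PV = 16.803975
  t = 1.5000: CF_t = 17.500000, DF = 0.940938, PV = 16.466414
  t = 2.0000: CF_t = 17.500000, DF = 0.922036, PV = 16.135633
  t = 2.5000: CF_t = 17.500000, DF = 0.903514, PV = 15.811497
  t = 3.0000: CF_t = 1017.500000, DF = 0.885364, PV = 900.858050
Price P = sum_t PV_t = 983.224026
First compute Macaulay numerator sum_t t * PV_t:
  t * PV_t at t = 0.5000: 8.574228
  t * PV_t at t = 1.0000: 16.803975
  t * PV_t at t = 1.5000: 24.699621
  t * PV_t at t = 2.0000: 32.271266
  t * PV_t at t = 2.5000: 39.528744
  t * PV_t at t = 3.0000: 2702.574149
Macaulay duration D = 2824.451983 / 983.224026 = 2.872643
Modified duration = D / (1 + y/m) = 2.872643 / (1 + 0.020500) = 2.814937

Answer: Modified duration = 2.8149


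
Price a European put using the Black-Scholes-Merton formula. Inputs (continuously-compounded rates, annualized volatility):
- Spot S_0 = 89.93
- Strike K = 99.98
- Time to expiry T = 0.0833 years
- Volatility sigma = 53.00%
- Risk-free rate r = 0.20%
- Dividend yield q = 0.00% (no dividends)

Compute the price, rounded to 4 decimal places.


d1 = (ln(S/K) + (r - q + 0.5*sigma^2) * T) / (sigma * sqrt(T)) = -0.61498465
d2 = d1 - sigma * sqrt(T) = -0.76795187
exp(-rT) = 0.99983341; exp(-qT) = 1.00000000
P = K * exp(-rT) * N(-d2) - S_0 * exp(-qT) * N(-d1)
N(-d1) = 0.73071757; N(-d2) = 0.77874211
P = 99.9800 * 0.99983341 * 0.77874211 - 89.9300 * 1.00000000 * 0.73071757 = 12.1322

Answer: Price = 12.1322


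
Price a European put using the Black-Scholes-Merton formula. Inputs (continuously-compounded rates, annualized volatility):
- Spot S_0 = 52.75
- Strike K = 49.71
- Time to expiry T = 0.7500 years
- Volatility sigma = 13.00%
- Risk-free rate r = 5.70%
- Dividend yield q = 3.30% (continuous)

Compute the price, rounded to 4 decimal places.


d1 = (ln(S/K) + (r - q + 0.5*sigma^2) * T) / (sigma * sqrt(T)) = 0.74340644
d2 = d1 - sigma * sqrt(T) = 0.63082314
exp(-rT) = 0.95815090; exp(-qT) = 0.97555377
P = K * exp(-rT) * N(-d2) - S_0 * exp(-qT) * N(-d1)
N(-d1) = 0.22861782; N(-d2) = 0.26407809
P = 49.7100 * 0.95815090 * 0.26407809 - 52.7500 * 0.97555377 * 0.22861782 = 0.8132

Answer: Price = 0.8132


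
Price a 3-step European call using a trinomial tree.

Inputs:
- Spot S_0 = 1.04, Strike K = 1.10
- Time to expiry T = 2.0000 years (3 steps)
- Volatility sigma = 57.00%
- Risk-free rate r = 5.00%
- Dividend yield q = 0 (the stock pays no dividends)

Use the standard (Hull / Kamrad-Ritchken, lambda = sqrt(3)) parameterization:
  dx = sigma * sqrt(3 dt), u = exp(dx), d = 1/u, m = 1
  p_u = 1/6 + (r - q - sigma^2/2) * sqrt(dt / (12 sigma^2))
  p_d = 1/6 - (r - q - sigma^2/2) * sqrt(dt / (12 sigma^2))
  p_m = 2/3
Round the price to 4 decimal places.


Answer: Price = V(0,0) = 0.3125

Derivation:
dt = T/N = 0.666667; dx = sigma*sqrt(3*dt) = 0.806102
u = exp(dx) = 2.239162; d = 1/u = 0.446596
p_u = 0.120167, p_m = 0.666667, p_d = 0.213166
Discount per step: exp(-r*dt) = 0.967216
Stock lattice S(k, j) with j the centered position index:
  k=0: S(0,+0) = 1.0400
  k=1: S(1,-1) = 0.4645; S(1,+0) = 1.0400; S(1,+1) = 2.3287
  k=2: S(2,-2) = 0.2074; S(2,-1) = 0.4645; S(2,+0) = 1.0400; S(2,+1) = 2.3287; S(2,+2) = 5.2144
  k=3: S(3,-3) = 0.0926; S(3,-2) = 0.2074; S(3,-1) = 0.4645; S(3,+0) = 1.0400; S(3,+1) = 2.3287; S(3,+2) = 5.2144; S(3,+3) = 11.6759
Terminal payoffs V(N, j) = max(S_T - K, 0):
  V(3,-3) = 0.000000; V(3,-2) = 0.000000; V(3,-1) = 0.000000; V(3,+0) = 0.000000; V(3,+1) = 1.228729; V(3,+2) = 4.114401; V(3,+3) = 10.575889
Backward induction: V(k, j) = exp(-r*dt) * [p_u * V(k+1, j+1) + p_m * V(k+1, j) + p_d * V(k+1, j-1)]
  V(2,-2) = exp(-r*dt) * [p_u*0.000000 + p_m*0.000000 + p_d*0.000000] = 0.000000
  V(2,-1) = exp(-r*dt) * [p_u*0.000000 + p_m*0.000000 + p_d*0.000000] = 0.000000
  V(2,+0) = exp(-r*dt) * [p_u*1.228729 + p_m*0.000000 + p_d*0.000000] = 0.142812
  V(2,+1) = exp(-r*dt) * [p_u*4.114401 + p_m*1.228729 + p_d*0.000000] = 1.270504
  V(2,+2) = exp(-r*dt) * [p_u*10.575889 + p_m*4.114401 + p_d*1.228729] = 4.135557
  V(1,-1) = exp(-r*dt) * [p_u*0.142812 + p_m*0.000000 + p_d*0.000000] = 0.016599
  V(1,+0) = exp(-r*dt) * [p_u*1.270504 + p_m*0.142812 + p_d*0.000000] = 0.239755
  V(1,+1) = exp(-r*dt) * [p_u*4.135557 + p_m*1.270504 + p_d*0.142812] = 1.329345
  V(0,+0) = exp(-r*dt) * [p_u*1.329345 + p_m*0.239755 + p_d*0.016599] = 0.312525


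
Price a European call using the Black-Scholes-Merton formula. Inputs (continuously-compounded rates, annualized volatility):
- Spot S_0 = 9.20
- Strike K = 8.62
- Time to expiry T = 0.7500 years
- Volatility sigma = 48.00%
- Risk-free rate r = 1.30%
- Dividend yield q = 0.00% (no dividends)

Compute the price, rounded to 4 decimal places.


Answer: Price = 1.8152

Derivation:
d1 = (ln(S/K) + (r - q + 0.5*sigma^2) * T) / (sigma * sqrt(T)) = 0.38795147
d2 = d1 - sigma * sqrt(T) = -0.02774072
exp(-rT) = 0.99029738; exp(-qT) = 1.00000000
C = S_0 * exp(-qT) * N(d1) - K * exp(-rT) * N(d2)
N(d1) = 0.65097403; N(d2) = 0.48893447
C = 9.2000 * 1.00000000 * 0.65097403 - 8.6200 * 0.99029738 * 0.48893447 = 1.8152


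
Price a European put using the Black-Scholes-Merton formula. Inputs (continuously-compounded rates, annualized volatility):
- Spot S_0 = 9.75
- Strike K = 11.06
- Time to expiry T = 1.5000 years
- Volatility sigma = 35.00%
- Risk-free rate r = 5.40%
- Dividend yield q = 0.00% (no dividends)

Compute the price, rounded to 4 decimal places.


Answer: Price = 1.9268

Derivation:
d1 = (ln(S/K) + (r - q + 0.5*sigma^2) * T) / (sigma * sqrt(T)) = 0.10919426
d2 = d1 - sigma * sqrt(T) = -0.31946644
exp(-rT) = 0.92219369; exp(-qT) = 1.00000000
P = K * exp(-rT) * N(-d2) - S_0 * exp(-qT) * N(-d1)
N(-d1) = 0.45652421; N(-d2) = 0.62531358
P = 11.0600 * 0.92219369 * 0.62531358 - 9.7500 * 1.00000000 * 0.45652421 = 1.9268


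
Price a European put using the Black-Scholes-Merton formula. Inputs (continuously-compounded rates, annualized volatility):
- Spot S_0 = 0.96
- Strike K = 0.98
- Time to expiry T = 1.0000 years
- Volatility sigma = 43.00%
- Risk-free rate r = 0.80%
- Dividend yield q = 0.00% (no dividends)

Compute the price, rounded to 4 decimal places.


Answer: Price = 0.1706

Derivation:
d1 = (ln(S/K) + (r - q + 0.5*sigma^2) * T) / (sigma * sqrt(T)) = 0.18565282
d2 = d1 - sigma * sqrt(T) = -0.24434718
exp(-rT) = 0.99203191; exp(-qT) = 1.00000000
P = K * exp(-rT) * N(-d2) - S_0 * exp(-qT) * N(-d1)
N(-d1) = 0.42635851; N(-d2) = 0.59651903
P = 0.9800 * 0.99203191 * 0.59651903 - 0.9600 * 1.00000000 * 0.42635851 = 0.1706


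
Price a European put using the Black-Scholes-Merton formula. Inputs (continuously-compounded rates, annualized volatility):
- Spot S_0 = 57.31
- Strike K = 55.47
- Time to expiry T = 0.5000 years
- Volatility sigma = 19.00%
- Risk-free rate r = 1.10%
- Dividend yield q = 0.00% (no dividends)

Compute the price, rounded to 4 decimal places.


Answer: Price = 2.0602

Derivation:
d1 = (ln(S/K) + (r - q + 0.5*sigma^2) * T) / (sigma * sqrt(T)) = 0.35100628
d2 = d1 - sigma * sqrt(T) = 0.21665599
exp(-rT) = 0.99451510; exp(-qT) = 1.00000000
P = K * exp(-rT) * N(-d2) - S_0 * exp(-qT) * N(-d1)
N(-d1) = 0.36279182; N(-d2) = 0.41423822
P = 55.4700 * 0.99451510 * 0.41423822 - 57.3100 * 1.00000000 * 0.36279182 = 2.0602


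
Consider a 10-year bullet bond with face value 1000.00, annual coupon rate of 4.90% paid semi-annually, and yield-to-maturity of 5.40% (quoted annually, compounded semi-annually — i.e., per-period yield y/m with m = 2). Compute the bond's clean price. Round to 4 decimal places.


Coupon per period c = face * coupon_rate / m = 24.500000
Periods per year m = 2; per-period yield y/m = 0.027000
Number of cashflows N = 20
Cashflows (t years, CF_t, discount factor 1/(1+y/m)^(m*t), PV):
  t = 0.5000: CF_t = 24.500000, DF = 0.973710, PV = 23.855891
  t = 1.0000: CF_t = 24.500000, DF = 0.948111, PV = 23.228716
  t = 1.5000: CF_t = 24.500000, DF = 0.923185, PV = 22.618029
  t = 2.0000: CF_t = 24.500000, DF = 0.898914, PV = 22.023397
  t = 2.5000: CF_t = 24.500000, DF = 0.875282, PV = 21.444398
  t = 3.0000: CF_t = 24.500000, DF = 0.852270, PV = 20.880622
  t = 3.5000: CF_t = 24.500000, DF = 0.829864, PV = 20.331667
  t = 4.0000: CF_t = 24.500000, DF = 0.808047, PV = 19.797144
  t = 4.5000: CF_t = 24.500000, DF = 0.786803, PV = 19.276674
  t = 5.0000: CF_t = 24.500000, DF = 0.766118, PV = 18.769887
  t = 5.5000: CF_t = 24.500000, DF = 0.745976, PV = 18.276423
  t = 6.0000: CF_t = 24.500000, DF = 0.726365, PV = 17.795933
  t = 6.5000: CF_t = 24.500000, DF = 0.707268, PV = 17.328075
  t = 7.0000: CF_t = 24.500000, DF = 0.688674, PV = 16.872517
  t = 7.5000: CF_t = 24.500000, DF = 0.670569, PV = 16.428936
  t = 8.0000: CF_t = 24.500000, DF = 0.652939, PV = 15.997016
  t = 8.5000: CF_t = 24.500000, DF = 0.635774, PV = 15.576452
  t = 9.0000: CF_t = 24.500000, DF = 0.619059, PV = 15.166945
  t = 9.5000: CF_t = 24.500000, DF = 0.602784, PV = 14.768203
  t = 10.0000: CF_t = 1024.500000, DF = 0.586937, PV = 601.316458
Price P = sum_t PV_t = 961.753381

Answer: Price = 961.7534


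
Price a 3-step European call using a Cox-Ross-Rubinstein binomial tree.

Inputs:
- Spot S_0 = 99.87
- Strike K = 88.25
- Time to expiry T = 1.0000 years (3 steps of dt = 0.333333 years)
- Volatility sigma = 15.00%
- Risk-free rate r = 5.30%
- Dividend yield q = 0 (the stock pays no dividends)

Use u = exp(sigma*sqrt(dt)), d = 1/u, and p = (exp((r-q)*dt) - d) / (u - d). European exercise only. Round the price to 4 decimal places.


dt = T/N = 0.333333
u = exp(sigma*sqrt(dt)) = 1.090463; d = 1/u = 0.917042
p = (exp((r-q)*dt) - d) / (u - d) = 0.581139
Discount per step: exp(-r*dt) = 0.982488
Stock lattice S(k, i) with i counting down-moves:
  k=0: S(0,0) = 99.8700
  k=1: S(1,0) = 108.9046; S(1,1) = 91.5849
  k=2: S(2,0) = 118.7564; S(2,1) = 99.8700; S(2,2) = 83.9872
  k=3: S(3,0) = 129.4995; S(3,1) = 108.9046; S(3,2) = 91.5849; S(3,3) = 77.0197
Terminal payoffs V(N, i) = max(S_T - K, 0):
  V(3,0) = 41.249492; V(3,1) = 20.654558; V(3,2) = 3.334936; V(3,3) = 0.000000
Backward induction: V(k, i) = exp(-r*dt) * [p * V(k+1, i) + (1-p) * V(k+1, i+1)].
  V(2,0) = exp(-r*dt) * [p*41.249492 + (1-p)*20.654558] = 32.051802
  V(2,1) = exp(-r*dt) * [p*20.654558 + (1-p)*3.334936] = 13.165392
  V(2,2) = exp(-r*dt) * [p*3.334936 + (1-p)*0.000000] = 1.904124
  V(1,0) = exp(-r*dt) * [p*32.051802 + (1-p)*13.165392] = 23.718280
  V(1,1) = exp(-r*dt) * [p*13.165392 + (1-p)*1.904124] = 8.300543
  V(0,0) = exp(-r*dt) * [p*23.718280 + (1-p)*8.300543] = 16.958139

Answer: Price = V(0,0) = 16.9581


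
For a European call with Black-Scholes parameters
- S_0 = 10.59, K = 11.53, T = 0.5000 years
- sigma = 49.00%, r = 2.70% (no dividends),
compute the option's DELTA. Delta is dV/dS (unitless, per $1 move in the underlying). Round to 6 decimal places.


d1 = -0.0332402951; d2 = -0.3797226179
phi(d1) = 0.3987219422; exp(-qT) = 1.0000000000; exp(-rT) = 0.9865907163
N(d1) = 0.4867414825
Delta = exp(-qT) * N(d1) = 1.0000000000 * 0.4867414825 = 0.486741

Answer: Delta = 0.486741


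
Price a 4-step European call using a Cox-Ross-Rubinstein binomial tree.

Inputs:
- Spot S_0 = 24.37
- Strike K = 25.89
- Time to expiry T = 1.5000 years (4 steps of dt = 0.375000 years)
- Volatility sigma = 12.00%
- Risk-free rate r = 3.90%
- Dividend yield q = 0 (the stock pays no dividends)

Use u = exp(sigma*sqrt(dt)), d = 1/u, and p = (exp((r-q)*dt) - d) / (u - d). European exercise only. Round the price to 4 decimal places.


Answer: Price = V(0,0) = 1.4621

Derivation:
dt = T/N = 0.375000
u = exp(sigma*sqrt(dt)) = 1.076252; d = 1/u = 0.929150
p = (exp((r-q)*dt) - d) / (u - d) = 0.581789
Discount per step: exp(-r*dt) = 0.985481
Stock lattice S(k, i) with i counting down-moves:
  k=0: S(0,0) = 24.3700
  k=1: S(1,0) = 26.2283; S(1,1) = 22.6434
  k=2: S(2,0) = 28.2282; S(2,1) = 24.3700; S(2,2) = 21.0391
  k=3: S(3,0) = 30.3807; S(3,1) = 26.2283; S(3,2) = 22.6434; S(3,3) = 19.5485
  k=4: S(4,0) = 32.6973; S(4,1) = 28.2282; S(4,2) = 24.3700; S(4,3) = 21.0391; S(4,4) = 18.1635
Terminal payoffs V(N, i) = max(S_T - K, 0):
  V(4,0) = 6.807272; V(4,1) = 2.338222; V(4,2) = 0.000000; V(4,3) = 0.000000; V(4,4) = 0.000000
Backward induction: V(k, i) = exp(-r*dt) * [p * V(k+1, i) + (1-p) * V(k+1, i+1)].
  V(3,0) = exp(-r*dt) * [p*6.807272 + (1-p)*2.338222] = 4.866568
  V(3,1) = exp(-r*dt) * [p*2.338222 + (1-p)*0.000000] = 1.340601
  V(3,2) = exp(-r*dt) * [p*0.000000 + (1-p)*0.000000] = 0.000000
  V(3,3) = exp(-r*dt) * [p*0.000000 + (1-p)*0.000000] = 0.000000
  V(2,0) = exp(-r*dt) * [p*4.866568 + (1-p)*1.340601] = 3.342722
  V(2,1) = exp(-r*dt) * [p*1.340601 + (1-p)*0.000000] = 0.768623
  V(2,2) = exp(-r*dt) * [p*0.000000 + (1-p)*0.000000] = 0.000000
  V(1,0) = exp(-r*dt) * [p*3.342722 + (1-p)*0.768623] = 2.233302
  V(1,1) = exp(-r*dt) * [p*0.768623 + (1-p)*0.000000] = 0.440684
  V(0,0) = exp(-r*dt) * [p*2.233302 + (1-p)*0.440684] = 1.462069


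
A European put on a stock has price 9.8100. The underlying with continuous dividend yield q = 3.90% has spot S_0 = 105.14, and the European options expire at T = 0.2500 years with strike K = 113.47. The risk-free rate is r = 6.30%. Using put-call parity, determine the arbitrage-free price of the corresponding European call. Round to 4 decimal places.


Answer: Call price = 2.2330

Derivation:
Put-call parity: C - P = S_0 * exp(-qT) - K * exp(-rT).
S_0 * exp(-qT) = 105.1400 * 0.99029738 = 104.11986623
K * exp(-rT) = 113.4700 * 0.98437338 = 111.69684773
C = P + S*exp(-qT) - K*exp(-rT)
C = 9.8100 + 104.11986623 - 111.69684773 = 2.2330


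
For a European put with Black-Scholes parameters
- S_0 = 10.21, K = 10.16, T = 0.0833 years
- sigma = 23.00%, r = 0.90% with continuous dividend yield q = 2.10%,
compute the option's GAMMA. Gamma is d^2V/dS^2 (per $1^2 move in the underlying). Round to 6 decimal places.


d1 = 0.0920863332; d2 = 0.0257043327
phi(d1) = 0.3972543674; exp(-qT) = 0.9982522291; exp(-rT) = 0.9992505810
Gamma = exp(-qT) * phi(d1) / (S * sigma * sqrt(T)) = 0.9982522291 * 0.3972543674 / (10.2100 * 0.2300 * 0.2886173938) = 0.585104

Answer: Gamma = 0.585104


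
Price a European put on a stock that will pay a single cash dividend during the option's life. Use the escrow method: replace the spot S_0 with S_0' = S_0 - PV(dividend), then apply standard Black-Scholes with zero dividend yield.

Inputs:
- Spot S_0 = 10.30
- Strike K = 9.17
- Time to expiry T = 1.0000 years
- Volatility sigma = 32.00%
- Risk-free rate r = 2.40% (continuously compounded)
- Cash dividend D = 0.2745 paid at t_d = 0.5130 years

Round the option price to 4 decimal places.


Answer: Price = 0.7427

Derivation:
PV(D) = D * exp(-r * t_d) = 0.2745 * 0.98776348 = 0.27114108
S_0' = S_0 - PV(D) = 10.3000 - 0.27114108 = 10.02885892
d1 = (ln(S_0'/K) + (r + sigma^2/2)*T) / (sigma*sqrt(T)) = 0.51477982
d2 = d1 - sigma*sqrt(T) = 0.19477982
exp(-rT) = 0.97628571
N(-d1) = 0.30335344; N(-d2) = 0.42278266
P = K * exp(-rT) * N(-d2) - S_0' * N(-d1) = 9.1700 * 0.97628571 * 0.42278266 - 10.02885892 * 0.30335344 = 0.7427


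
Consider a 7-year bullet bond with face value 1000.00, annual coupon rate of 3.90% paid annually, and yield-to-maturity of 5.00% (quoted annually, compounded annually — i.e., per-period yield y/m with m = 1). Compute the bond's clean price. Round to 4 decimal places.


Answer: Price = 936.3499

Derivation:
Coupon per period c = face * coupon_rate / m = 39.000000
Periods per year m = 1; per-period yield y/m = 0.050000
Number of cashflows N = 7
Cashflows (t years, CF_t, discount factor 1/(1+y/m)^(m*t), PV):
  t = 1.0000: CF_t = 39.000000, DF = 0.952381, PV = 37.142857
  t = 2.0000: CF_t = 39.000000, DF = 0.907029, PV = 35.374150
  t = 3.0000: CF_t = 39.000000, DF = 0.863838, PV = 33.689666
  t = 4.0000: CF_t = 39.000000, DF = 0.822702, PV = 32.085397
  t = 5.0000: CF_t = 39.000000, DF = 0.783526, PV = 30.557520
  t = 6.0000: CF_t = 39.000000, DF = 0.746215, PV = 29.102400
  t = 7.0000: CF_t = 1039.000000, DF = 0.710681, PV = 738.397902
Price P = sum_t PV_t = 936.349893


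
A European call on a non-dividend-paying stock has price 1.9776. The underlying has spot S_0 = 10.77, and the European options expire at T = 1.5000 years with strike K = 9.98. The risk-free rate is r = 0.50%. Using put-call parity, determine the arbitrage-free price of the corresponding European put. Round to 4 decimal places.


Put-call parity: C - P = S_0 * exp(-qT) - K * exp(-rT).
S_0 * exp(-qT) = 10.7700 * 1.00000000 = 10.77000000
K * exp(-rT) = 9.9800 * 0.99252805 = 9.90542999
P = C - S*exp(-qT) + K*exp(-rT)
P = 1.9776 - 10.77000000 + 9.90542999 = 1.1130

Answer: Put price = 1.1130


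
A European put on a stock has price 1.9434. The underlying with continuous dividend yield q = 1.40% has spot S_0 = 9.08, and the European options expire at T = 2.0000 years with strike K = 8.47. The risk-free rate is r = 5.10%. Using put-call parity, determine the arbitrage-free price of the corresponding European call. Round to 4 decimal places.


Answer: Call price = 3.1240

Derivation:
Put-call parity: C - P = S_0 * exp(-qT) - K * exp(-rT).
S_0 * exp(-qT) = 9.0800 * 0.97238837 = 8.82928637
K * exp(-rT) = 8.4700 * 0.90302955 = 7.64866030
C = P + S*exp(-qT) - K*exp(-rT)
C = 1.9434 + 8.82928637 - 7.64866030 = 3.1240


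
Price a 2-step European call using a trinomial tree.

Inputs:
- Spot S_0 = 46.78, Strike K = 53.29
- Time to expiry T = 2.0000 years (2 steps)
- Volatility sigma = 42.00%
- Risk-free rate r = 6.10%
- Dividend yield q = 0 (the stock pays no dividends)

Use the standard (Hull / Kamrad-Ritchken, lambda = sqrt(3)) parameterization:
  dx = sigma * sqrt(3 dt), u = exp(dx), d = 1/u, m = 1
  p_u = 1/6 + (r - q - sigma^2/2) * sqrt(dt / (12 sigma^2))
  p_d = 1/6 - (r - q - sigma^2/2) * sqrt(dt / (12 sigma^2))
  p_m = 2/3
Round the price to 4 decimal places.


Answer: Price = V(0,0) = 10.4543

Derivation:
dt = T/N = 1.000000; dx = sigma*sqrt(3*dt) = 0.727461
u = exp(dx) = 2.069819; d = 1/u = 0.483134
p_u = 0.147972, p_m = 0.666667, p_d = 0.185362
Discount per step: exp(-r*dt) = 0.940823
Stock lattice S(k, j) with j the centered position index:
  k=0: S(0,+0) = 46.7800
  k=1: S(1,-1) = 22.6010; S(1,+0) = 46.7800; S(1,+1) = 96.8261
  k=2: S(2,-2) = 10.9193; S(2,-1) = 22.6010; S(2,+0) = 46.7800; S(2,+1) = 96.8261; S(2,+2) = 200.4126
Terminal payoffs V(N, j) = max(S_T - K, 0):
  V(2,-2) = 0.000000; V(2,-1) = 0.000000; V(2,+0) = 0.000000; V(2,+1) = 43.536150; V(2,+2) = 147.122640
Backward induction: V(k, j) = exp(-r*dt) * [p_u * V(k+1, j+1) + p_m * V(k+1, j) + p_d * V(k+1, j-1)]
  V(1,-1) = exp(-r*dt) * [p_u*0.000000 + p_m*0.000000 + p_d*0.000000] = 0.000000
  V(1,+0) = exp(-r*dt) * [p_u*43.536150 + p_m*0.000000 + p_d*0.000000] = 6.060887
  V(1,+1) = exp(-r*dt) * [p_u*147.122640 + p_m*43.536150 + p_d*0.000000] = 47.788232
  V(0,+0) = exp(-r*dt) * [p_u*47.788232 + p_m*6.060887 + p_d*0.000000] = 10.454323


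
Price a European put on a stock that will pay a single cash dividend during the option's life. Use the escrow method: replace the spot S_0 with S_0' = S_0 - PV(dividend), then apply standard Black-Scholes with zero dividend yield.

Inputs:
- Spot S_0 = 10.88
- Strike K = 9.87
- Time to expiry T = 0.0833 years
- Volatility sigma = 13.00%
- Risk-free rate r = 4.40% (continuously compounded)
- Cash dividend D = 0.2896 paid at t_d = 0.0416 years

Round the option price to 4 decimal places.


Answer: Price = 0.0035

Derivation:
PV(D) = D * exp(-r * t_d) = 0.2896 * 0.99817127 = 0.28907040
S_0' = S_0 - PV(D) = 10.8800 - 0.28907040 = 10.59092960
d1 = (ln(S_0'/K) + (r + sigma^2/2)*T) / (sigma*sqrt(T)) = 1.99537972
d2 = d1 - sigma*sqrt(T) = 1.95785946
exp(-rT) = 0.99634151
N(-d1) = 0.02300074; N(-d2) = 0.02512325
P = K * exp(-rT) * N(-d2) - S_0' * N(-d1) = 9.8700 * 0.99634151 * 0.02512325 - 10.59092960 * 0.02300074 = 0.0035


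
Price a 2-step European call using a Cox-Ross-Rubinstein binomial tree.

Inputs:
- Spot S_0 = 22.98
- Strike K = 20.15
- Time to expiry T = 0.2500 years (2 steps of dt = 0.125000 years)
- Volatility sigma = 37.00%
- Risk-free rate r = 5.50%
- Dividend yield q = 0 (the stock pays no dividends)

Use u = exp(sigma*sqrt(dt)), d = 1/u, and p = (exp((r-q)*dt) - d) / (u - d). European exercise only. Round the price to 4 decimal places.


Answer: Price = V(0,0) = 3.7273

Derivation:
dt = T/N = 0.125000
u = exp(sigma*sqrt(dt)) = 1.139757; d = 1/u = 0.877380
p = (exp((r-q)*dt) - d) / (u - d) = 0.493636
Discount per step: exp(-r*dt) = 0.993149
Stock lattice S(k, i) with i counting down-moves:
  k=0: S(0,0) = 22.9800
  k=1: S(1,0) = 26.1916; S(1,1) = 20.1622
  k=2: S(2,0) = 29.8521; S(2,1) = 22.9800; S(2,2) = 17.6899
Terminal payoffs V(N, i) = max(S_T - K, 0):
  V(2,0) = 9.702058; V(2,1) = 2.830000; V(2,2) = 0.000000
Backward induction: V(k, i) = exp(-r*dt) * [p * V(k+1, i) + (1-p) * V(k+1, i+1)].
  V(1,0) = exp(-r*dt) * [p*9.702058 + (1-p)*2.830000] = 6.179663
  V(1,1) = exp(-r*dt) * [p*2.830000 + (1-p)*0.000000] = 1.387418
  V(0,0) = exp(-r*dt) * [p*6.179663 + (1-p)*1.387418] = 3.727329


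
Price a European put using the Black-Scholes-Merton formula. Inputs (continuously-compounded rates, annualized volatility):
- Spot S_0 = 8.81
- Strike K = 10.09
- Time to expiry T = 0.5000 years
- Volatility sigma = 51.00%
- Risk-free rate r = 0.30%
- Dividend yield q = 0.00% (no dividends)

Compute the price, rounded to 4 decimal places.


Answer: Price = 2.0748

Derivation:
d1 = (ln(S/K) + (r - q + 0.5*sigma^2) * T) / (sigma * sqrt(T)) = -0.19170190
d2 = d1 - sigma * sqrt(T) = -0.55232636
exp(-rT) = 0.99850112; exp(-qT) = 1.00000000
P = K * exp(-rT) * N(-d2) - S_0 * exp(-qT) * N(-d1)
N(-d1) = 0.57601214; N(-d2) = 0.70963761
P = 10.0900 * 0.99850112 * 0.70963761 - 8.8100 * 1.00000000 * 0.57601214 = 2.0748


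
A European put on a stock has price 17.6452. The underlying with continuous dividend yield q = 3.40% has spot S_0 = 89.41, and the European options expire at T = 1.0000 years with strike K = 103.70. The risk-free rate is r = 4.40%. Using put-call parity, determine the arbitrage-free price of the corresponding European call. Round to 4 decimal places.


Put-call parity: C - P = S_0 * exp(-qT) - K * exp(-rT).
S_0 * exp(-qT) = 89.4100 * 0.96657150 = 86.42115823
K * exp(-rT) = 103.7000 * 0.95695396 = 99.23612539
C = P + S*exp(-qT) - K*exp(-rT)
C = 17.6452 + 86.42115823 - 99.23612539 = 4.8302

Answer: Call price = 4.8302


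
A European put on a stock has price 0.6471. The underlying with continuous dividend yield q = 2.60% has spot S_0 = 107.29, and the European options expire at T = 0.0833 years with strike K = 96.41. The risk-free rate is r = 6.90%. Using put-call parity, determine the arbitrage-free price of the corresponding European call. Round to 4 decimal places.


Answer: Call price = 11.8475

Derivation:
Put-call parity: C - P = S_0 * exp(-qT) - K * exp(-rT).
S_0 * exp(-qT) = 107.2900 * 0.99783654 = 107.05788277
K * exp(-rT) = 96.4100 * 0.99426879 = 95.85745370
C = P + S*exp(-qT) - K*exp(-rT)
C = 0.6471 + 107.05788277 - 95.85745370 = 11.8475


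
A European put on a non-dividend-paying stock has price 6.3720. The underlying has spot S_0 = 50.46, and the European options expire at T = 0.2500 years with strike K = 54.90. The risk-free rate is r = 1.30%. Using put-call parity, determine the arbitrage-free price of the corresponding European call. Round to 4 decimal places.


Answer: Call price = 2.1101

Derivation:
Put-call parity: C - P = S_0 * exp(-qT) - K * exp(-rT).
S_0 * exp(-qT) = 50.4600 * 1.00000000 = 50.46000000
K * exp(-rT) = 54.9000 * 0.99675528 = 54.72186463
C = P + S*exp(-qT) - K*exp(-rT)
C = 6.3720 + 50.46000000 - 54.72186463 = 2.1101


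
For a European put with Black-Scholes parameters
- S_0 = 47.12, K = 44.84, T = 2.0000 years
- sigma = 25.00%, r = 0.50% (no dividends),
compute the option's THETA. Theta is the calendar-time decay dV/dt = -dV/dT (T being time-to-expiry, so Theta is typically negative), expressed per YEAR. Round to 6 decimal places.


d1 = 0.3453423002; d2 = -0.0082110904
phi(d1) = 0.3758484838; exp(-qT) = 1.0000000000; exp(-rT) = 0.9900498337
Theta = -S*exp(-qT)*phi(d1)*sigma/(2*sqrt(T)) + r*K*exp(-rT)*N(-d2) - q*S*exp(-qT)*N(-d1)
N(-d1) = 0.3649185248; N(-d2) = 0.5032757143; sqrt(T) = 1.4142135624
Term 1 = -47.1200 * 1.0000000000 * 0.3758484838 * 0.2500 / (2 * 1.4142135624) = -1.5653559183
Term 2 = 0.0050 * 44.8400 * 0.9900498337 * 0.5032757143 = 0.1117116940
Term 3 = 0 (no dividend yield, q = 0)
Theta = -1.5653559183 + (0.1117116940) + (0.0000000000) = -1.453644

Answer: Theta = -1.453644


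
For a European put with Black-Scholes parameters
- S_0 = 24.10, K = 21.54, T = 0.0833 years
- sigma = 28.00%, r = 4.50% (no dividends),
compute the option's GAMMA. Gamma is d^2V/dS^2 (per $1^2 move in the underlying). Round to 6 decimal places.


d1 = 1.4764235991; d2 = 1.3956107289
phi(d1) = 0.1341426014; exp(-qT) = 1.0000000000; exp(-rT) = 0.9962585169
Gamma = exp(-qT) * phi(d1) / (S * sigma * sqrt(T)) = 1.0000000000 * 0.1341426014 / (24.1000 * 0.2800 * 0.2886173938) = 0.068876

Answer: Gamma = 0.068876


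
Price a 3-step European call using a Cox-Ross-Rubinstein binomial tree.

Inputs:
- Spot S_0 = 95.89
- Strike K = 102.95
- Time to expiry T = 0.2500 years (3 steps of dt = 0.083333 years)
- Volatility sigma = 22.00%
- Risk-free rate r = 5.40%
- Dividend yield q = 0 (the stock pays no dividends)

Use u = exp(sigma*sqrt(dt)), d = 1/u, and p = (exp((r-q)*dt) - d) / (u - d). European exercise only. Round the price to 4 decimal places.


dt = T/N = 0.083333
u = exp(sigma*sqrt(dt)) = 1.065569; d = 1/u = 0.938466
p = (exp((r-q)*dt) - d) / (u - d) = 0.519612
Discount per step: exp(-r*dt) = 0.995510
Stock lattice S(k, i) with i counting down-moves:
  k=0: S(0,0) = 95.8900
  k=1: S(1,0) = 102.1774; S(1,1) = 89.9895
  k=2: S(2,0) = 108.8770; S(2,1) = 95.8900; S(2,2) = 84.4521
  k=3: S(3,0) = 116.0159; S(3,1) = 102.1774; S(3,2) = 89.9895; S(3,3) = 79.2554
Terminal payoffs V(N, i) = max(S_T - K, 0):
  V(3,0) = 13.065905; V(3,1) = 0.000000; V(3,2) = 0.000000; V(3,3) = 0.000000
Backward induction: V(k, i) = exp(-r*dt) * [p * V(k+1, i) + (1-p) * V(k+1, i+1)].
  V(2,0) = exp(-r*dt) * [p*13.065905 + (1-p)*0.000000] = 6.758724
  V(2,1) = exp(-r*dt) * [p*0.000000 + (1-p)*0.000000] = 0.000000
  V(2,2) = exp(-r*dt) * [p*0.000000 + (1-p)*0.000000] = 0.000000
  V(1,0) = exp(-r*dt) * [p*6.758724 + (1-p)*0.000000] = 3.496149
  V(1,1) = exp(-r*dt) * [p*0.000000 + (1-p)*0.000000] = 0.000000
  V(0,0) = exp(-r*dt) * [p*3.496149 + (1-p)*0.000000] = 1.808486

Answer: Price = V(0,0) = 1.8085


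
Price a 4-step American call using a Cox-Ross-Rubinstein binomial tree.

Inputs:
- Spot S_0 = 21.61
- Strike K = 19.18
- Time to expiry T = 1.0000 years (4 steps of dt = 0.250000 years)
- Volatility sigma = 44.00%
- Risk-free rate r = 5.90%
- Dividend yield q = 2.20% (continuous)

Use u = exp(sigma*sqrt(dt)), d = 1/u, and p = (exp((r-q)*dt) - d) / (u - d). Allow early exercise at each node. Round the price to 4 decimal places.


dt = T/N = 0.250000
u = exp(sigma*sqrt(dt)) = 1.246077; d = 1/u = 0.802519
p = (exp((r-q)*dt) - d) / (u - d) = 0.466172
Discount per step: exp(-r*dt) = 0.985358
Stock lattice S(k, i) with i counting down-moves:
  k=0: S(0,0) = 21.6100
  k=1: S(1,0) = 26.9277; S(1,1) = 17.3424
  k=2: S(2,0) = 33.5540; S(2,1) = 21.6100; S(2,2) = 13.9176
  k=3: S(3,0) = 41.8109; S(3,1) = 26.9277; S(3,2) = 17.3424; S(3,3) = 11.1692
  k=4: S(4,0) = 52.0995; S(4,1) = 33.5540; S(4,2) = 21.6100; S(4,3) = 13.9176; S(4,4) = 8.9635
Terminal payoffs V(N, i) = max(S_T - K, 0):
  V(4,0) = 32.919543; V(4,1) = 14.374003; V(4,2) = 2.430000; V(4,3) = 0.000000; V(4,4) = 0.000000
Backward induction: V(k, i) = exp(-r*dt) * [p * V(k+1, i) + (1-p) * V(k+1, i+1)]; then take max(V_cont, immediate exercise) for American.
  V(3,0) = exp(-r*dt) * [p*32.919543 + (1-p)*14.374003] = 22.682363; exercise = 22.630862; V(3,0) = max -> 22.682363
  V(3,1) = exp(-r*dt) * [p*14.374003 + (1-p)*2.430000] = 7.880851; exercise = 7.747718; V(3,1) = max -> 7.880851
  V(3,2) = exp(-r*dt) * [p*2.430000 + (1-p)*0.000000] = 1.116211; exercise = 0.000000; V(3,2) = max -> 1.116211
  V(3,3) = exp(-r*dt) * [p*0.000000 + (1-p)*0.000000] = 0.000000; exercise = 0.000000; V(3,3) = max -> 0.000000
  V(2,0) = exp(-r*dt) * [p*22.682363 + (1-p)*7.880851] = 14.564477; exercise = 14.374003; V(2,0) = max -> 14.564477
  V(2,1) = exp(-r*dt) * [p*7.880851 + (1-p)*1.116211] = 4.207178; exercise = 2.430000; V(2,1) = max -> 4.207178
  V(2,2) = exp(-r*dt) * [p*1.116211 + (1-p)*0.000000] = 0.512727; exercise = 0.000000; V(2,2) = max -> 0.512727
  V(1,0) = exp(-r*dt) * [p*14.564477 + (1-p)*4.207178] = 8.903162; exercise = 7.747718; V(1,0) = max -> 8.903162
  V(1,1) = exp(-r*dt) * [p*4.207178 + (1-p)*0.512727] = 2.202251; exercise = 0.000000; V(1,1) = max -> 2.202251
  V(0,0) = exp(-r*dt) * [p*8.903162 + (1-p)*2.202251] = 5.248043; exercise = 2.430000; V(0,0) = max -> 5.248043

Answer: Price = V(0,0) = 5.2480
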